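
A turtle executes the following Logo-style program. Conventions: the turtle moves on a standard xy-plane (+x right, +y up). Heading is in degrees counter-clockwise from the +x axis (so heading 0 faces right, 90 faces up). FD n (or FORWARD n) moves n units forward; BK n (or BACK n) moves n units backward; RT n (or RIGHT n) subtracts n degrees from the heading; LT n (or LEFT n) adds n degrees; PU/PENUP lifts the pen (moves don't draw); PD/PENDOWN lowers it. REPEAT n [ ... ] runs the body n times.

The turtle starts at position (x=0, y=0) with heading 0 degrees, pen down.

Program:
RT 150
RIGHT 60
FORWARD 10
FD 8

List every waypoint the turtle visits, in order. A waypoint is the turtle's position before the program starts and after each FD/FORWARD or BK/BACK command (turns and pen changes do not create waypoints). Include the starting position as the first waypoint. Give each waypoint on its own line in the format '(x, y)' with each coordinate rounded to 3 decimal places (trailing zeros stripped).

Answer: (0, 0)
(-8.66, 5)
(-15.588, 9)

Derivation:
Executing turtle program step by step:
Start: pos=(0,0), heading=0, pen down
RT 150: heading 0 -> 210
RT 60: heading 210 -> 150
FD 10: (0,0) -> (-8.66,5) [heading=150, draw]
FD 8: (-8.66,5) -> (-15.588,9) [heading=150, draw]
Final: pos=(-15.588,9), heading=150, 2 segment(s) drawn
Waypoints (3 total):
(0, 0)
(-8.66, 5)
(-15.588, 9)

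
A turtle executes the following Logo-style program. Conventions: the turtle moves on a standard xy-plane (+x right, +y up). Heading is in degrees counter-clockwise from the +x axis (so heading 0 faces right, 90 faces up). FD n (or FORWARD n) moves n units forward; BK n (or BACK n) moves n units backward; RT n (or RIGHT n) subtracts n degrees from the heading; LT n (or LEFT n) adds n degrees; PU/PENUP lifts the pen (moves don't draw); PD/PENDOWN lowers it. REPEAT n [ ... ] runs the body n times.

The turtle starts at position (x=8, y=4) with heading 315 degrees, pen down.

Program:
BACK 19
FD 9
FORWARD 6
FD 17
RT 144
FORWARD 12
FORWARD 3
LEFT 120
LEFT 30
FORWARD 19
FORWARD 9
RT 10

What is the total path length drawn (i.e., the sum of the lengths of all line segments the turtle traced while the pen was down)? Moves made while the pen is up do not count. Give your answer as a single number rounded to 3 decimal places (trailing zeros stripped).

Executing turtle program step by step:
Start: pos=(8,4), heading=315, pen down
BK 19: (8,4) -> (-5.435,17.435) [heading=315, draw]
FD 9: (-5.435,17.435) -> (0.929,11.071) [heading=315, draw]
FD 6: (0.929,11.071) -> (5.172,6.828) [heading=315, draw]
FD 17: (5.172,6.828) -> (17.192,-5.192) [heading=315, draw]
RT 144: heading 315 -> 171
FD 12: (17.192,-5.192) -> (5.34,-3.315) [heading=171, draw]
FD 3: (5.34,-3.315) -> (2.377,-2.846) [heading=171, draw]
LT 120: heading 171 -> 291
LT 30: heading 291 -> 321
FD 19: (2.377,-2.846) -> (17.143,-14.803) [heading=321, draw]
FD 9: (17.143,-14.803) -> (24.137,-20.467) [heading=321, draw]
RT 10: heading 321 -> 311
Final: pos=(24.137,-20.467), heading=311, 8 segment(s) drawn

Segment lengths:
  seg 1: (8,4) -> (-5.435,17.435), length = 19
  seg 2: (-5.435,17.435) -> (0.929,11.071), length = 9
  seg 3: (0.929,11.071) -> (5.172,6.828), length = 6
  seg 4: (5.172,6.828) -> (17.192,-5.192), length = 17
  seg 5: (17.192,-5.192) -> (5.34,-3.315), length = 12
  seg 6: (5.34,-3.315) -> (2.377,-2.846), length = 3
  seg 7: (2.377,-2.846) -> (17.143,-14.803), length = 19
  seg 8: (17.143,-14.803) -> (24.137,-20.467), length = 9
Total = 94

Answer: 94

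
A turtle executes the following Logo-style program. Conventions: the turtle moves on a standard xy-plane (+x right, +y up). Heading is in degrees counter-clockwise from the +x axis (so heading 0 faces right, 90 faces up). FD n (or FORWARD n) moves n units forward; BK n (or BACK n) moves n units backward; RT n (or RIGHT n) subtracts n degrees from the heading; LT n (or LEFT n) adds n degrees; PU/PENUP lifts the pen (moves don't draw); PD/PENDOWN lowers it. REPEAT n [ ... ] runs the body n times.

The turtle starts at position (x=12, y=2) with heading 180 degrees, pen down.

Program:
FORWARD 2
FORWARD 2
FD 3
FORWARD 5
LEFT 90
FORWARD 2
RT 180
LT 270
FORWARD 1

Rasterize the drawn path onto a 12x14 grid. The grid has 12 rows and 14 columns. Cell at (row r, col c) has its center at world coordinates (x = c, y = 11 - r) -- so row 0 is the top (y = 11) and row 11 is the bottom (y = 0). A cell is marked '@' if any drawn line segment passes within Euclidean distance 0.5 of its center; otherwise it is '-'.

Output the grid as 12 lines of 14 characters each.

Answer: --------------
--------------
--------------
--------------
--------------
--------------
--------------
--------------
--------------
@@@@@@@@@@@@@-
@-------------
@@------------

Derivation:
Segment 0: (12,2) -> (10,2)
Segment 1: (10,2) -> (8,2)
Segment 2: (8,2) -> (5,2)
Segment 3: (5,2) -> (0,2)
Segment 4: (0,2) -> (-0,0)
Segment 5: (-0,0) -> (1,0)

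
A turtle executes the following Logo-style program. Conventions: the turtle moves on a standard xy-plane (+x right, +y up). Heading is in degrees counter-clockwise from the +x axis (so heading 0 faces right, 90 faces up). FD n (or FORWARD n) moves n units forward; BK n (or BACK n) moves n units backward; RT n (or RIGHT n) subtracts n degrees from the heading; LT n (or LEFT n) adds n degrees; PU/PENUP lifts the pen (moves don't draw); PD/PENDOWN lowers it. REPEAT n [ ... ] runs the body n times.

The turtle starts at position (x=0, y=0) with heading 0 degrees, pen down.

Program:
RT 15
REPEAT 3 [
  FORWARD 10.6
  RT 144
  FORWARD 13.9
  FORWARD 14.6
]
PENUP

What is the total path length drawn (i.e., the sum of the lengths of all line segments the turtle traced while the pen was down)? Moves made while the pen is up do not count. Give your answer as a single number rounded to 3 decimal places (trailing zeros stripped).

Answer: 117.3

Derivation:
Executing turtle program step by step:
Start: pos=(0,0), heading=0, pen down
RT 15: heading 0 -> 345
REPEAT 3 [
  -- iteration 1/3 --
  FD 10.6: (0,0) -> (10.239,-2.743) [heading=345, draw]
  RT 144: heading 345 -> 201
  FD 13.9: (10.239,-2.743) -> (-2.738,-7.725) [heading=201, draw]
  FD 14.6: (-2.738,-7.725) -> (-16.368,-12.957) [heading=201, draw]
  -- iteration 2/3 --
  FD 10.6: (-16.368,-12.957) -> (-26.264,-16.756) [heading=201, draw]
  RT 144: heading 201 -> 57
  FD 13.9: (-26.264,-16.756) -> (-18.694,-5.098) [heading=57, draw]
  FD 14.6: (-18.694,-5.098) -> (-10.742,7.146) [heading=57, draw]
  -- iteration 3/3 --
  FD 10.6: (-10.742,7.146) -> (-4.969,16.036) [heading=57, draw]
  RT 144: heading 57 -> 273
  FD 13.9: (-4.969,16.036) -> (-4.241,2.155) [heading=273, draw]
  FD 14.6: (-4.241,2.155) -> (-3.477,-12.425) [heading=273, draw]
]
PU: pen up
Final: pos=(-3.477,-12.425), heading=273, 9 segment(s) drawn

Segment lengths:
  seg 1: (0,0) -> (10.239,-2.743), length = 10.6
  seg 2: (10.239,-2.743) -> (-2.738,-7.725), length = 13.9
  seg 3: (-2.738,-7.725) -> (-16.368,-12.957), length = 14.6
  seg 4: (-16.368,-12.957) -> (-26.264,-16.756), length = 10.6
  seg 5: (-26.264,-16.756) -> (-18.694,-5.098), length = 13.9
  seg 6: (-18.694,-5.098) -> (-10.742,7.146), length = 14.6
  seg 7: (-10.742,7.146) -> (-4.969,16.036), length = 10.6
  seg 8: (-4.969,16.036) -> (-4.241,2.155), length = 13.9
  seg 9: (-4.241,2.155) -> (-3.477,-12.425), length = 14.6
Total = 117.3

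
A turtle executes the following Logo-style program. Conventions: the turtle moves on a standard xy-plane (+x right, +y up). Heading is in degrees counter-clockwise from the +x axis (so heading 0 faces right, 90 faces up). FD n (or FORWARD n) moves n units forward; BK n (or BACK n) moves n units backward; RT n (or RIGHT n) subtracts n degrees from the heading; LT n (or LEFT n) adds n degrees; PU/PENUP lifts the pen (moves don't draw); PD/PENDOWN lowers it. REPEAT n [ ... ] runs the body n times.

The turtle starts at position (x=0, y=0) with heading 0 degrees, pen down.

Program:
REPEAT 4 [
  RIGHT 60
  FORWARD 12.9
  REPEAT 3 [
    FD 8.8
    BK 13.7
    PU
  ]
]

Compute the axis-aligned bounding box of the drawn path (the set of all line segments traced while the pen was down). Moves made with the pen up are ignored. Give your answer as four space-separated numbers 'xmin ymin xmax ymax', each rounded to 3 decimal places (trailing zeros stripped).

Executing turtle program step by step:
Start: pos=(0,0), heading=0, pen down
REPEAT 4 [
  -- iteration 1/4 --
  RT 60: heading 0 -> 300
  FD 12.9: (0,0) -> (6.45,-11.172) [heading=300, draw]
  REPEAT 3 [
    -- iteration 1/3 --
    FD 8.8: (6.45,-11.172) -> (10.85,-18.793) [heading=300, draw]
    BK 13.7: (10.85,-18.793) -> (4,-6.928) [heading=300, draw]
    PU: pen up
    -- iteration 2/3 --
    FD 8.8: (4,-6.928) -> (8.4,-14.549) [heading=300, move]
    BK 13.7: (8.4,-14.549) -> (1.55,-2.685) [heading=300, move]
    PU: pen up
    -- iteration 3/3 --
    FD 8.8: (1.55,-2.685) -> (5.95,-10.306) [heading=300, move]
    BK 13.7: (5.95,-10.306) -> (-0.9,1.559) [heading=300, move]
    PU: pen up
  ]
  -- iteration 2/4 --
  RT 60: heading 300 -> 240
  FD 12.9: (-0.9,1.559) -> (-7.35,-9.613) [heading=240, move]
  REPEAT 3 [
    -- iteration 1/3 --
    FD 8.8: (-7.35,-9.613) -> (-11.75,-17.234) [heading=240, move]
    BK 13.7: (-11.75,-17.234) -> (-4.9,-5.369) [heading=240, move]
    PU: pen up
    -- iteration 2/3 --
    FD 8.8: (-4.9,-5.369) -> (-9.3,-12.99) [heading=240, move]
    BK 13.7: (-9.3,-12.99) -> (-2.45,-1.126) [heading=240, move]
    PU: pen up
    -- iteration 3/3 --
    FD 8.8: (-2.45,-1.126) -> (-6.85,-8.747) [heading=240, move]
    BK 13.7: (-6.85,-8.747) -> (0,3.118) [heading=240, move]
    PU: pen up
  ]
  -- iteration 3/4 --
  RT 60: heading 240 -> 180
  FD 12.9: (0,3.118) -> (-12.9,3.118) [heading=180, move]
  REPEAT 3 [
    -- iteration 1/3 --
    FD 8.8: (-12.9,3.118) -> (-21.7,3.118) [heading=180, move]
    BK 13.7: (-21.7,3.118) -> (-8,3.118) [heading=180, move]
    PU: pen up
    -- iteration 2/3 --
    FD 8.8: (-8,3.118) -> (-16.8,3.118) [heading=180, move]
    BK 13.7: (-16.8,3.118) -> (-3.1,3.118) [heading=180, move]
    PU: pen up
    -- iteration 3/3 --
    FD 8.8: (-3.1,3.118) -> (-11.9,3.118) [heading=180, move]
    BK 13.7: (-11.9,3.118) -> (1.8,3.118) [heading=180, move]
    PU: pen up
  ]
  -- iteration 4/4 --
  RT 60: heading 180 -> 120
  FD 12.9: (1.8,3.118) -> (-4.65,14.289) [heading=120, move]
  REPEAT 3 [
    -- iteration 1/3 --
    FD 8.8: (-4.65,14.289) -> (-9.05,21.91) [heading=120, move]
    BK 13.7: (-9.05,21.91) -> (-2.2,10.046) [heading=120, move]
    PU: pen up
    -- iteration 2/3 --
    FD 8.8: (-2.2,10.046) -> (-6.6,17.667) [heading=120, move]
    BK 13.7: (-6.6,17.667) -> (0.25,5.802) [heading=120, move]
    PU: pen up
    -- iteration 3/3 --
    FD 8.8: (0.25,5.802) -> (-4.15,13.423) [heading=120, move]
    BK 13.7: (-4.15,13.423) -> (2.7,1.559) [heading=120, move]
    PU: pen up
  ]
]
Final: pos=(2.7,1.559), heading=120, 3 segment(s) drawn

Segment endpoints: x in {0, 4, 6.45, 10.85}, y in {-18.793, -11.172, -6.928, 0}
xmin=0, ymin=-18.793, xmax=10.85, ymax=0

Answer: 0 -18.793 10.85 0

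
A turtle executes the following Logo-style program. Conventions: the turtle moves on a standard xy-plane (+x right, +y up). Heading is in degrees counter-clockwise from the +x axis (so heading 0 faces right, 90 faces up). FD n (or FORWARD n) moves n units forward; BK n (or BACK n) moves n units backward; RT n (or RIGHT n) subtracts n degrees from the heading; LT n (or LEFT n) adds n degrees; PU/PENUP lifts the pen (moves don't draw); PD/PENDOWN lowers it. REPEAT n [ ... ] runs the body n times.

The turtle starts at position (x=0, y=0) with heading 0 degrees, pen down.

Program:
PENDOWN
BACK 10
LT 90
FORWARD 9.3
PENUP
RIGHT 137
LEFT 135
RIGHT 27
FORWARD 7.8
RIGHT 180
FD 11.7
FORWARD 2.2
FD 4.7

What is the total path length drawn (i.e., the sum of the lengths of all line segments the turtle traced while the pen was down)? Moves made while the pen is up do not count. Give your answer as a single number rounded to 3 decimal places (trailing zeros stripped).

Executing turtle program step by step:
Start: pos=(0,0), heading=0, pen down
PD: pen down
BK 10: (0,0) -> (-10,0) [heading=0, draw]
LT 90: heading 0 -> 90
FD 9.3: (-10,0) -> (-10,9.3) [heading=90, draw]
PU: pen up
RT 137: heading 90 -> 313
LT 135: heading 313 -> 88
RT 27: heading 88 -> 61
FD 7.8: (-10,9.3) -> (-6.218,16.122) [heading=61, move]
RT 180: heading 61 -> 241
FD 11.7: (-6.218,16.122) -> (-11.891,5.889) [heading=241, move]
FD 2.2: (-11.891,5.889) -> (-12.957,3.965) [heading=241, move]
FD 4.7: (-12.957,3.965) -> (-15.236,-0.146) [heading=241, move]
Final: pos=(-15.236,-0.146), heading=241, 2 segment(s) drawn

Segment lengths:
  seg 1: (0,0) -> (-10,0), length = 10
  seg 2: (-10,0) -> (-10,9.3), length = 9.3
Total = 19.3

Answer: 19.3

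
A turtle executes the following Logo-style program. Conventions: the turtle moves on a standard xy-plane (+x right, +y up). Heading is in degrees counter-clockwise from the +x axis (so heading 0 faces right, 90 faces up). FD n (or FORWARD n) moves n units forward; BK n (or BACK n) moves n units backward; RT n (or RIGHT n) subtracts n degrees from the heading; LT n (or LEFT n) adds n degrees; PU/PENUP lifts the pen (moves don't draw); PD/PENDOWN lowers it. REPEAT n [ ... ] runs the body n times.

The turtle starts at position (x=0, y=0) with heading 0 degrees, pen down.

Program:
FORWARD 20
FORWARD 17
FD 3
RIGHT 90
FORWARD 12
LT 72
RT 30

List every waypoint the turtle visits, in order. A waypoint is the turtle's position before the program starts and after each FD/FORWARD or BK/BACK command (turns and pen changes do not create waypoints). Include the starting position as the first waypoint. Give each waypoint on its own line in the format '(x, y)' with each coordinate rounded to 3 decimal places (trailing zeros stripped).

Executing turtle program step by step:
Start: pos=(0,0), heading=0, pen down
FD 20: (0,0) -> (20,0) [heading=0, draw]
FD 17: (20,0) -> (37,0) [heading=0, draw]
FD 3: (37,0) -> (40,0) [heading=0, draw]
RT 90: heading 0 -> 270
FD 12: (40,0) -> (40,-12) [heading=270, draw]
LT 72: heading 270 -> 342
RT 30: heading 342 -> 312
Final: pos=(40,-12), heading=312, 4 segment(s) drawn
Waypoints (5 total):
(0, 0)
(20, 0)
(37, 0)
(40, 0)
(40, -12)

Answer: (0, 0)
(20, 0)
(37, 0)
(40, 0)
(40, -12)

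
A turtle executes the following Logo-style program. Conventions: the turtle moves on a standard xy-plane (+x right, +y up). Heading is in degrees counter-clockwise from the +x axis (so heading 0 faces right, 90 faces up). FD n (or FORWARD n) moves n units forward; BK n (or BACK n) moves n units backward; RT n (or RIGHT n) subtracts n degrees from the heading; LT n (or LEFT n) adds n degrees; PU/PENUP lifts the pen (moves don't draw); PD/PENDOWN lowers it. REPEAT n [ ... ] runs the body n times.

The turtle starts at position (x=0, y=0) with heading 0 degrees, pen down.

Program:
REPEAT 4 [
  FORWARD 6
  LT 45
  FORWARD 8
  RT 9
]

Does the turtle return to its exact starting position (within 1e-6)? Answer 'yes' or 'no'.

Executing turtle program step by step:
Start: pos=(0,0), heading=0, pen down
REPEAT 4 [
  -- iteration 1/4 --
  FD 6: (0,0) -> (6,0) [heading=0, draw]
  LT 45: heading 0 -> 45
  FD 8: (6,0) -> (11.657,5.657) [heading=45, draw]
  RT 9: heading 45 -> 36
  -- iteration 2/4 --
  FD 6: (11.657,5.657) -> (16.511,9.184) [heading=36, draw]
  LT 45: heading 36 -> 81
  FD 8: (16.511,9.184) -> (17.762,17.085) [heading=81, draw]
  RT 9: heading 81 -> 72
  -- iteration 3/4 --
  FD 6: (17.762,17.085) -> (19.617,22.791) [heading=72, draw]
  LT 45: heading 72 -> 117
  FD 8: (19.617,22.791) -> (15.985,29.919) [heading=117, draw]
  RT 9: heading 117 -> 108
  -- iteration 4/4 --
  FD 6: (15.985,29.919) -> (14.131,35.626) [heading=108, draw]
  LT 45: heading 108 -> 153
  FD 8: (14.131,35.626) -> (7.002,39.258) [heading=153, draw]
  RT 9: heading 153 -> 144
]
Final: pos=(7.002,39.258), heading=144, 8 segment(s) drawn

Start position: (0, 0)
Final position: (7.002, 39.258)
Distance = 39.877; >= 1e-6 -> NOT closed

Answer: no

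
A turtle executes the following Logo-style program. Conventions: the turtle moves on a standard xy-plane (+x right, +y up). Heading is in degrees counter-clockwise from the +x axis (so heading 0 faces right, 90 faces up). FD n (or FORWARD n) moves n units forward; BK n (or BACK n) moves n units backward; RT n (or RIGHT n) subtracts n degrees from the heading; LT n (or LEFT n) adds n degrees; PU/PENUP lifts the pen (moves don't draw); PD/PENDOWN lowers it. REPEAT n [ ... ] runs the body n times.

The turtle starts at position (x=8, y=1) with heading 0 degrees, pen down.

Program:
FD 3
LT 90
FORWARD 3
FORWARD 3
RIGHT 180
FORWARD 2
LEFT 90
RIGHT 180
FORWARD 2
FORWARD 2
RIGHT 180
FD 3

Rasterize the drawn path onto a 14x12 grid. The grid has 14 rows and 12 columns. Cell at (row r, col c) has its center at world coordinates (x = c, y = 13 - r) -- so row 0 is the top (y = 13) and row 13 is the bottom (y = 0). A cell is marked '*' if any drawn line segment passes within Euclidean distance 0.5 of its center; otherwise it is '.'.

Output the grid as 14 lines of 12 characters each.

Segment 0: (8,1) -> (11,1)
Segment 1: (11,1) -> (11,4)
Segment 2: (11,4) -> (11,7)
Segment 3: (11,7) -> (11,5)
Segment 4: (11,5) -> (9,5)
Segment 5: (9,5) -> (7,5)
Segment 6: (7,5) -> (10,5)

Answer: ............
............
............
............
............
............
...........*
...........*
.......*****
...........*
...........*
...........*
........****
............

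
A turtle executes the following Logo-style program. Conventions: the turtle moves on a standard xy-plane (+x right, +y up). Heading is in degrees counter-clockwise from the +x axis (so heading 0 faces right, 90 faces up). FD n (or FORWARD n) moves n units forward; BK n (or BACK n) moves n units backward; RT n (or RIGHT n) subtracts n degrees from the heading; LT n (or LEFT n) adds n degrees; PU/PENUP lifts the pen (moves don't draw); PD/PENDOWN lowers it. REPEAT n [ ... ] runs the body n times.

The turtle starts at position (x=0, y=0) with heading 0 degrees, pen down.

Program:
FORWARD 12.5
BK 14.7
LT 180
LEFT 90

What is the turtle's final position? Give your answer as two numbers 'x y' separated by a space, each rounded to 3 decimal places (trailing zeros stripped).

Executing turtle program step by step:
Start: pos=(0,0), heading=0, pen down
FD 12.5: (0,0) -> (12.5,0) [heading=0, draw]
BK 14.7: (12.5,0) -> (-2.2,0) [heading=0, draw]
LT 180: heading 0 -> 180
LT 90: heading 180 -> 270
Final: pos=(-2.2,0), heading=270, 2 segment(s) drawn

Answer: -2.2 0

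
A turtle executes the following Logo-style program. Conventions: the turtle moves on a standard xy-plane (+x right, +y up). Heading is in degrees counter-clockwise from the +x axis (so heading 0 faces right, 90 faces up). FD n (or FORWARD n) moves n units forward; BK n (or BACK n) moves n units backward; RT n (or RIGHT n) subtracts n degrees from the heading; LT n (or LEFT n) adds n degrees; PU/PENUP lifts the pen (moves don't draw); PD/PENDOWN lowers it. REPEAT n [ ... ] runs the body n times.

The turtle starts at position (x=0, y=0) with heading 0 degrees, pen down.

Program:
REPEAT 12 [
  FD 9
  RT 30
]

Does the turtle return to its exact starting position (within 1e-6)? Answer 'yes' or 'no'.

Executing turtle program step by step:
Start: pos=(0,0), heading=0, pen down
REPEAT 12 [
  -- iteration 1/12 --
  FD 9: (0,0) -> (9,0) [heading=0, draw]
  RT 30: heading 0 -> 330
  -- iteration 2/12 --
  FD 9: (9,0) -> (16.794,-4.5) [heading=330, draw]
  RT 30: heading 330 -> 300
  -- iteration 3/12 --
  FD 9: (16.794,-4.5) -> (21.294,-12.294) [heading=300, draw]
  RT 30: heading 300 -> 270
  -- iteration 4/12 --
  FD 9: (21.294,-12.294) -> (21.294,-21.294) [heading=270, draw]
  RT 30: heading 270 -> 240
  -- iteration 5/12 --
  FD 9: (21.294,-21.294) -> (16.794,-29.088) [heading=240, draw]
  RT 30: heading 240 -> 210
  -- iteration 6/12 --
  FD 9: (16.794,-29.088) -> (9,-33.588) [heading=210, draw]
  RT 30: heading 210 -> 180
  -- iteration 7/12 --
  FD 9: (9,-33.588) -> (0,-33.588) [heading=180, draw]
  RT 30: heading 180 -> 150
  -- iteration 8/12 --
  FD 9: (0,-33.588) -> (-7.794,-29.088) [heading=150, draw]
  RT 30: heading 150 -> 120
  -- iteration 9/12 --
  FD 9: (-7.794,-29.088) -> (-12.294,-21.294) [heading=120, draw]
  RT 30: heading 120 -> 90
  -- iteration 10/12 --
  FD 9: (-12.294,-21.294) -> (-12.294,-12.294) [heading=90, draw]
  RT 30: heading 90 -> 60
  -- iteration 11/12 --
  FD 9: (-12.294,-12.294) -> (-7.794,-4.5) [heading=60, draw]
  RT 30: heading 60 -> 30
  -- iteration 12/12 --
  FD 9: (-7.794,-4.5) -> (0,0) [heading=30, draw]
  RT 30: heading 30 -> 0
]
Final: pos=(0,0), heading=0, 12 segment(s) drawn

Start position: (0, 0)
Final position: (0, 0)
Distance = 0; < 1e-6 -> CLOSED

Answer: yes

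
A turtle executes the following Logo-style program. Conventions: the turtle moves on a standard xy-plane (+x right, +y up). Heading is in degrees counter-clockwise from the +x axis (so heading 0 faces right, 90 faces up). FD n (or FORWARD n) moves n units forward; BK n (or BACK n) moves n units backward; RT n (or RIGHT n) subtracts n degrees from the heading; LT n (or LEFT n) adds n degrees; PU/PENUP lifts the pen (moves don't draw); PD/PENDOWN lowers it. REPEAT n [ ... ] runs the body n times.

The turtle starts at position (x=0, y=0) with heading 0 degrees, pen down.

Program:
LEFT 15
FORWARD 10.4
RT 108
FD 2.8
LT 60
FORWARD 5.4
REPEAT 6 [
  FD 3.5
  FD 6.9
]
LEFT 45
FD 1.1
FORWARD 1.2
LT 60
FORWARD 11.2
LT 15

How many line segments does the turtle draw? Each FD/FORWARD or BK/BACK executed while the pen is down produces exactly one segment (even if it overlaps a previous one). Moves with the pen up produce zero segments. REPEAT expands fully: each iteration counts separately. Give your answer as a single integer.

Answer: 18

Derivation:
Executing turtle program step by step:
Start: pos=(0,0), heading=0, pen down
LT 15: heading 0 -> 15
FD 10.4: (0,0) -> (10.046,2.692) [heading=15, draw]
RT 108: heading 15 -> 267
FD 2.8: (10.046,2.692) -> (9.899,-0.104) [heading=267, draw]
LT 60: heading 267 -> 327
FD 5.4: (9.899,-0.104) -> (14.428,-3.045) [heading=327, draw]
REPEAT 6 [
  -- iteration 1/6 --
  FD 3.5: (14.428,-3.045) -> (17.363,-4.952) [heading=327, draw]
  FD 6.9: (17.363,-4.952) -> (23.15,-8.71) [heading=327, draw]
  -- iteration 2/6 --
  FD 3.5: (23.15,-8.71) -> (26.085,-10.616) [heading=327, draw]
  FD 6.9: (26.085,-10.616) -> (31.872,-14.374) [heading=327, draw]
  -- iteration 3/6 --
  FD 3.5: (31.872,-14.374) -> (34.808,-16.28) [heading=327, draw]
  FD 6.9: (34.808,-16.28) -> (40.594,-20.038) [heading=327, draw]
  -- iteration 4/6 --
  FD 3.5: (40.594,-20.038) -> (43.53,-21.944) [heading=327, draw]
  FD 6.9: (43.53,-21.944) -> (49.317,-25.702) [heading=327, draw]
  -- iteration 5/6 --
  FD 3.5: (49.317,-25.702) -> (52.252,-27.609) [heading=327, draw]
  FD 6.9: (52.252,-27.609) -> (58.039,-31.367) [heading=327, draw]
  -- iteration 6/6 --
  FD 3.5: (58.039,-31.367) -> (60.974,-33.273) [heading=327, draw]
  FD 6.9: (60.974,-33.273) -> (66.761,-37.031) [heading=327, draw]
]
LT 45: heading 327 -> 12
FD 1.1: (66.761,-37.031) -> (67.837,-36.802) [heading=12, draw]
FD 1.2: (67.837,-36.802) -> (69.011,-36.553) [heading=12, draw]
LT 60: heading 12 -> 72
FD 11.2: (69.011,-36.553) -> (72.472,-25.901) [heading=72, draw]
LT 15: heading 72 -> 87
Final: pos=(72.472,-25.901), heading=87, 18 segment(s) drawn
Segments drawn: 18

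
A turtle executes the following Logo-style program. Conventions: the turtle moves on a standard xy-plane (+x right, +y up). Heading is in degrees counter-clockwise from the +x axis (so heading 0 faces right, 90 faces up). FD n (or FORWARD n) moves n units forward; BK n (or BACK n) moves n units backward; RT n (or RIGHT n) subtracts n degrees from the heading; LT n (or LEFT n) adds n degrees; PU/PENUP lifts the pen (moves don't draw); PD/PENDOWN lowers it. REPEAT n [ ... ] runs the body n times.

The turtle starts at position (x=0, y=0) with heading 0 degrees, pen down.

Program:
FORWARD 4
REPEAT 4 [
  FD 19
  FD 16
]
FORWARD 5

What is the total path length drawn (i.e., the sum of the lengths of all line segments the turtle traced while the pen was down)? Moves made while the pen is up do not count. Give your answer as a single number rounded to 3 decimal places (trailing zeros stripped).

Executing turtle program step by step:
Start: pos=(0,0), heading=0, pen down
FD 4: (0,0) -> (4,0) [heading=0, draw]
REPEAT 4 [
  -- iteration 1/4 --
  FD 19: (4,0) -> (23,0) [heading=0, draw]
  FD 16: (23,0) -> (39,0) [heading=0, draw]
  -- iteration 2/4 --
  FD 19: (39,0) -> (58,0) [heading=0, draw]
  FD 16: (58,0) -> (74,0) [heading=0, draw]
  -- iteration 3/4 --
  FD 19: (74,0) -> (93,0) [heading=0, draw]
  FD 16: (93,0) -> (109,0) [heading=0, draw]
  -- iteration 4/4 --
  FD 19: (109,0) -> (128,0) [heading=0, draw]
  FD 16: (128,0) -> (144,0) [heading=0, draw]
]
FD 5: (144,0) -> (149,0) [heading=0, draw]
Final: pos=(149,0), heading=0, 10 segment(s) drawn

Segment lengths:
  seg 1: (0,0) -> (4,0), length = 4
  seg 2: (4,0) -> (23,0), length = 19
  seg 3: (23,0) -> (39,0), length = 16
  seg 4: (39,0) -> (58,0), length = 19
  seg 5: (58,0) -> (74,0), length = 16
  seg 6: (74,0) -> (93,0), length = 19
  seg 7: (93,0) -> (109,0), length = 16
  seg 8: (109,0) -> (128,0), length = 19
  seg 9: (128,0) -> (144,0), length = 16
  seg 10: (144,0) -> (149,0), length = 5
Total = 149

Answer: 149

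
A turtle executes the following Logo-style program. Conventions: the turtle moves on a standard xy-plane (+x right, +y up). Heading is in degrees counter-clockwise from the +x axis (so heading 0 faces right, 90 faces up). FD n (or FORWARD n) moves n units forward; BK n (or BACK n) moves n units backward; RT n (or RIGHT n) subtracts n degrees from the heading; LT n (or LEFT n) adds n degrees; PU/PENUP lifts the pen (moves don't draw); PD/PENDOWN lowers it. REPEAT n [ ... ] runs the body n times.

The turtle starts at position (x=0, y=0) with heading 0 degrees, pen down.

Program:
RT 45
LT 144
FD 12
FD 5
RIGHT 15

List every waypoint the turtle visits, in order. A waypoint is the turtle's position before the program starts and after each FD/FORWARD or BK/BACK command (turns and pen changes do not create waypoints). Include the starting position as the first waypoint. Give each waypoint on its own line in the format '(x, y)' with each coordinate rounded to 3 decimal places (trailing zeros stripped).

Executing turtle program step by step:
Start: pos=(0,0), heading=0, pen down
RT 45: heading 0 -> 315
LT 144: heading 315 -> 99
FD 12: (0,0) -> (-1.877,11.852) [heading=99, draw]
FD 5: (-1.877,11.852) -> (-2.659,16.791) [heading=99, draw]
RT 15: heading 99 -> 84
Final: pos=(-2.659,16.791), heading=84, 2 segment(s) drawn
Waypoints (3 total):
(0, 0)
(-1.877, 11.852)
(-2.659, 16.791)

Answer: (0, 0)
(-1.877, 11.852)
(-2.659, 16.791)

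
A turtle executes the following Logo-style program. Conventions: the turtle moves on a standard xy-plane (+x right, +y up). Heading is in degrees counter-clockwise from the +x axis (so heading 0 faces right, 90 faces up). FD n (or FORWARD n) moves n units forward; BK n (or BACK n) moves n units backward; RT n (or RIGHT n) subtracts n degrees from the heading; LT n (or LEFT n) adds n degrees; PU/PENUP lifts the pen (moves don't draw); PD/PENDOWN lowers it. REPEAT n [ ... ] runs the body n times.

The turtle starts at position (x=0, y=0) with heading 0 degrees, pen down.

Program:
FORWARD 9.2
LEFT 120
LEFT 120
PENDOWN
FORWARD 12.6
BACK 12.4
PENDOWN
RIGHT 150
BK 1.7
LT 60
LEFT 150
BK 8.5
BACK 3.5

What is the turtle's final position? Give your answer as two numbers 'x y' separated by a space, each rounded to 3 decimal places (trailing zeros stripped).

Executing turtle program step by step:
Start: pos=(0,0), heading=0, pen down
FD 9.2: (0,0) -> (9.2,0) [heading=0, draw]
LT 120: heading 0 -> 120
LT 120: heading 120 -> 240
PD: pen down
FD 12.6: (9.2,0) -> (2.9,-10.912) [heading=240, draw]
BK 12.4: (2.9,-10.912) -> (9.1,-0.173) [heading=240, draw]
PD: pen down
RT 150: heading 240 -> 90
BK 1.7: (9.1,-0.173) -> (9.1,-1.873) [heading=90, draw]
LT 60: heading 90 -> 150
LT 150: heading 150 -> 300
BK 8.5: (9.1,-1.873) -> (4.85,5.488) [heading=300, draw]
BK 3.5: (4.85,5.488) -> (3.1,8.519) [heading=300, draw]
Final: pos=(3.1,8.519), heading=300, 6 segment(s) drawn

Answer: 3.1 8.519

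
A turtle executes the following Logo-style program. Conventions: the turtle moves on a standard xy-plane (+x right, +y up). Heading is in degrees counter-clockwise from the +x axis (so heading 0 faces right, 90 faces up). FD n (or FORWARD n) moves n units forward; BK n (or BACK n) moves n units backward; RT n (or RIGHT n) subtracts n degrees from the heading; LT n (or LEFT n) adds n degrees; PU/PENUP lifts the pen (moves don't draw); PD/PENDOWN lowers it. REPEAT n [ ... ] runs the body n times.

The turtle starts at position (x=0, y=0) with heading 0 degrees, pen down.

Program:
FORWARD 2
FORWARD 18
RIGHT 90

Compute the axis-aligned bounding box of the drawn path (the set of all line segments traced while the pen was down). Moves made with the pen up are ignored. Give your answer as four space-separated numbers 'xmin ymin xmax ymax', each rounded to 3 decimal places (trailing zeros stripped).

Executing turtle program step by step:
Start: pos=(0,0), heading=0, pen down
FD 2: (0,0) -> (2,0) [heading=0, draw]
FD 18: (2,0) -> (20,0) [heading=0, draw]
RT 90: heading 0 -> 270
Final: pos=(20,0), heading=270, 2 segment(s) drawn

Segment endpoints: x in {0, 2, 20}, y in {0}
xmin=0, ymin=0, xmax=20, ymax=0

Answer: 0 0 20 0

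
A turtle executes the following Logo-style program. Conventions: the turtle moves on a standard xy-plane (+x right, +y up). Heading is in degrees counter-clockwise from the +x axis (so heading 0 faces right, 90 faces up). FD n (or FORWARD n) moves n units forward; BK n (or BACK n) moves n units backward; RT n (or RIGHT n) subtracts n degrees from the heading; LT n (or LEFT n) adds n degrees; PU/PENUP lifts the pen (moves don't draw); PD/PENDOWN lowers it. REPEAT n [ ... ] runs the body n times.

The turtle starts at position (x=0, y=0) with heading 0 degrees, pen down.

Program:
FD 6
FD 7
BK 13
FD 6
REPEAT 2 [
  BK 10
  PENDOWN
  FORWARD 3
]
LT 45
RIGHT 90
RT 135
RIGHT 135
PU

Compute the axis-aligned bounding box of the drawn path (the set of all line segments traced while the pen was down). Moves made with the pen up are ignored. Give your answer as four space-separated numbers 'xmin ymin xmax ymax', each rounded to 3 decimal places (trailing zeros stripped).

Executing turtle program step by step:
Start: pos=(0,0), heading=0, pen down
FD 6: (0,0) -> (6,0) [heading=0, draw]
FD 7: (6,0) -> (13,0) [heading=0, draw]
BK 13: (13,0) -> (0,0) [heading=0, draw]
FD 6: (0,0) -> (6,0) [heading=0, draw]
REPEAT 2 [
  -- iteration 1/2 --
  BK 10: (6,0) -> (-4,0) [heading=0, draw]
  PD: pen down
  FD 3: (-4,0) -> (-1,0) [heading=0, draw]
  -- iteration 2/2 --
  BK 10: (-1,0) -> (-11,0) [heading=0, draw]
  PD: pen down
  FD 3: (-11,0) -> (-8,0) [heading=0, draw]
]
LT 45: heading 0 -> 45
RT 90: heading 45 -> 315
RT 135: heading 315 -> 180
RT 135: heading 180 -> 45
PU: pen up
Final: pos=(-8,0), heading=45, 8 segment(s) drawn

Segment endpoints: x in {-11, -8, -4, -1, 0, 6, 13}, y in {0}
xmin=-11, ymin=0, xmax=13, ymax=0

Answer: -11 0 13 0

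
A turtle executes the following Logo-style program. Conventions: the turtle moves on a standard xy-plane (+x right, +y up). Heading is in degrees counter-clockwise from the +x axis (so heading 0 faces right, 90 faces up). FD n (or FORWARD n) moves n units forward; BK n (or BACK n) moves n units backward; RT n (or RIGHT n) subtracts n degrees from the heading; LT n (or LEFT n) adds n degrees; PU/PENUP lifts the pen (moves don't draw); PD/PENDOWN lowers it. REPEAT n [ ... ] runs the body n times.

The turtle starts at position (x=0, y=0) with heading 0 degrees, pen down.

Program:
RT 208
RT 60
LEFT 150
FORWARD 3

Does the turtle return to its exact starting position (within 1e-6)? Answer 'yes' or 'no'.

Answer: no

Derivation:
Executing turtle program step by step:
Start: pos=(0,0), heading=0, pen down
RT 208: heading 0 -> 152
RT 60: heading 152 -> 92
LT 150: heading 92 -> 242
FD 3: (0,0) -> (-1.408,-2.649) [heading=242, draw]
Final: pos=(-1.408,-2.649), heading=242, 1 segment(s) drawn

Start position: (0, 0)
Final position: (-1.408, -2.649)
Distance = 3; >= 1e-6 -> NOT closed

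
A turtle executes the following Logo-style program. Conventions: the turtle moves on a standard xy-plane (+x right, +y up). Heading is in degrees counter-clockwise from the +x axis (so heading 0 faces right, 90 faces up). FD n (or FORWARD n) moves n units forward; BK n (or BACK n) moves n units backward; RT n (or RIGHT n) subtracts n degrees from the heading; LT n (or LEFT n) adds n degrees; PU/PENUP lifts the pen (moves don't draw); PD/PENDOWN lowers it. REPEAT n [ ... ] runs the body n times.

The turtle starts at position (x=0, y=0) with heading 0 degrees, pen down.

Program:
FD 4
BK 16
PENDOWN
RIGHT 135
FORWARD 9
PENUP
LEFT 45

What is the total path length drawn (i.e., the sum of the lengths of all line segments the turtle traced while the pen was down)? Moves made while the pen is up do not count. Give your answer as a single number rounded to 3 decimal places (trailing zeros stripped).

Answer: 29

Derivation:
Executing turtle program step by step:
Start: pos=(0,0), heading=0, pen down
FD 4: (0,0) -> (4,0) [heading=0, draw]
BK 16: (4,0) -> (-12,0) [heading=0, draw]
PD: pen down
RT 135: heading 0 -> 225
FD 9: (-12,0) -> (-18.364,-6.364) [heading=225, draw]
PU: pen up
LT 45: heading 225 -> 270
Final: pos=(-18.364,-6.364), heading=270, 3 segment(s) drawn

Segment lengths:
  seg 1: (0,0) -> (4,0), length = 4
  seg 2: (4,0) -> (-12,0), length = 16
  seg 3: (-12,0) -> (-18.364,-6.364), length = 9
Total = 29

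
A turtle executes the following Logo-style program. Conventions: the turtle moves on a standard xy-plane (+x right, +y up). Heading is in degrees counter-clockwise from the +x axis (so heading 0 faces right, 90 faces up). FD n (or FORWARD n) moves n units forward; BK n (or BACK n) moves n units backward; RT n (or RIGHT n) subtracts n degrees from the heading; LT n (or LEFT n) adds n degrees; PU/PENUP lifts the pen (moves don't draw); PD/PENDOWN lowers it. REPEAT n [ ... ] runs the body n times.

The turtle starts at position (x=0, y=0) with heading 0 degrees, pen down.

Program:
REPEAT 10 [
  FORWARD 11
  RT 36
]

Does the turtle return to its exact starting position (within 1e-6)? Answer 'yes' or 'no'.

Answer: yes

Derivation:
Executing turtle program step by step:
Start: pos=(0,0), heading=0, pen down
REPEAT 10 [
  -- iteration 1/10 --
  FD 11: (0,0) -> (11,0) [heading=0, draw]
  RT 36: heading 0 -> 324
  -- iteration 2/10 --
  FD 11: (11,0) -> (19.899,-6.466) [heading=324, draw]
  RT 36: heading 324 -> 288
  -- iteration 3/10 --
  FD 11: (19.899,-6.466) -> (23.298,-16.927) [heading=288, draw]
  RT 36: heading 288 -> 252
  -- iteration 4/10 --
  FD 11: (23.298,-16.927) -> (19.899,-27.389) [heading=252, draw]
  RT 36: heading 252 -> 216
  -- iteration 5/10 --
  FD 11: (19.899,-27.389) -> (11,-33.855) [heading=216, draw]
  RT 36: heading 216 -> 180
  -- iteration 6/10 --
  FD 11: (11,-33.855) -> (0,-33.855) [heading=180, draw]
  RT 36: heading 180 -> 144
  -- iteration 7/10 --
  FD 11: (0,-33.855) -> (-8.899,-27.389) [heading=144, draw]
  RT 36: heading 144 -> 108
  -- iteration 8/10 --
  FD 11: (-8.899,-27.389) -> (-12.298,-16.927) [heading=108, draw]
  RT 36: heading 108 -> 72
  -- iteration 9/10 --
  FD 11: (-12.298,-16.927) -> (-8.899,-6.466) [heading=72, draw]
  RT 36: heading 72 -> 36
  -- iteration 10/10 --
  FD 11: (-8.899,-6.466) -> (0,0) [heading=36, draw]
  RT 36: heading 36 -> 0
]
Final: pos=(0,0), heading=0, 10 segment(s) drawn

Start position: (0, 0)
Final position: (0, 0)
Distance = 0; < 1e-6 -> CLOSED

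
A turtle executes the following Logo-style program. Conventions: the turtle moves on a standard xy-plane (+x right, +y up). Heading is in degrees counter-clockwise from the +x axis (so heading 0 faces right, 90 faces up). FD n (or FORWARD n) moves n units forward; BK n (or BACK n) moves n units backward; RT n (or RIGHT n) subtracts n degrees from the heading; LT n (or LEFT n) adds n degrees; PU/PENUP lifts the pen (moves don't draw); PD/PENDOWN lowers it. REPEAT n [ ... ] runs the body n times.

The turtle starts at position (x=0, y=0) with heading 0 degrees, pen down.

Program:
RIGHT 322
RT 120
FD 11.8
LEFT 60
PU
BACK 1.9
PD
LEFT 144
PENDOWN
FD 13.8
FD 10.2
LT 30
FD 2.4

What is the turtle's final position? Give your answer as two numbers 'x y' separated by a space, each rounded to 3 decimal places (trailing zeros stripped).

Executing turtle program step by step:
Start: pos=(0,0), heading=0, pen down
RT 322: heading 0 -> 38
RT 120: heading 38 -> 278
FD 11.8: (0,0) -> (1.642,-11.685) [heading=278, draw]
LT 60: heading 278 -> 338
PU: pen up
BK 1.9: (1.642,-11.685) -> (-0.119,-10.973) [heading=338, move]
PD: pen down
LT 144: heading 338 -> 122
PD: pen down
FD 13.8: (-0.119,-10.973) -> (-7.432,0.73) [heading=122, draw]
FD 10.2: (-7.432,0.73) -> (-12.837,9.38) [heading=122, draw]
LT 30: heading 122 -> 152
FD 2.4: (-12.837,9.38) -> (-14.957,10.506) [heading=152, draw]
Final: pos=(-14.957,10.506), heading=152, 4 segment(s) drawn

Answer: -14.957 10.506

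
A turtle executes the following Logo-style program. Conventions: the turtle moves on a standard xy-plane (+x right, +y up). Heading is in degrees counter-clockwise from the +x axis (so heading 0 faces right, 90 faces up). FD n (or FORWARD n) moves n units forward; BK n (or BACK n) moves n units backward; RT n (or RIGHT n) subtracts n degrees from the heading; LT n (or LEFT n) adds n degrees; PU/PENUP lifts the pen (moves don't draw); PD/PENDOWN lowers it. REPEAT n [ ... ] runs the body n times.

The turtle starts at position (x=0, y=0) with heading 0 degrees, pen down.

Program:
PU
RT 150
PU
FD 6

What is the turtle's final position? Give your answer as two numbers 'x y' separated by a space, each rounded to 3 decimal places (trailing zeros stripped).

Answer: -5.196 -3

Derivation:
Executing turtle program step by step:
Start: pos=(0,0), heading=0, pen down
PU: pen up
RT 150: heading 0 -> 210
PU: pen up
FD 6: (0,0) -> (-5.196,-3) [heading=210, move]
Final: pos=(-5.196,-3), heading=210, 0 segment(s) drawn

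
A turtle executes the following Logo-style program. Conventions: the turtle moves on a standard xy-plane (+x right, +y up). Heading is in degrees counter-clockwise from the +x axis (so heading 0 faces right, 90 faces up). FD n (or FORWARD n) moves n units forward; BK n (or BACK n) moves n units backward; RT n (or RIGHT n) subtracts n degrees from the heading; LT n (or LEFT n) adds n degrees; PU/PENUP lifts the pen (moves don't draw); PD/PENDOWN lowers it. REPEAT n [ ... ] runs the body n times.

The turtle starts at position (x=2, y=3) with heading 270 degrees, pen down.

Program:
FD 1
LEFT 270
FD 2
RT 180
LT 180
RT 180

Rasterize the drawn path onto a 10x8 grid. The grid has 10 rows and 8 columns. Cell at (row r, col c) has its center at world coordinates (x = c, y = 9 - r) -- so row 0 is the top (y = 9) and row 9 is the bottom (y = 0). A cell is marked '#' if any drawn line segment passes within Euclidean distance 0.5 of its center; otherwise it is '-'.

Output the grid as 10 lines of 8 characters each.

Answer: --------
--------
--------
--------
--------
--------
--#-----
###-----
--------
--------

Derivation:
Segment 0: (2,3) -> (2,2)
Segment 1: (2,2) -> (-0,2)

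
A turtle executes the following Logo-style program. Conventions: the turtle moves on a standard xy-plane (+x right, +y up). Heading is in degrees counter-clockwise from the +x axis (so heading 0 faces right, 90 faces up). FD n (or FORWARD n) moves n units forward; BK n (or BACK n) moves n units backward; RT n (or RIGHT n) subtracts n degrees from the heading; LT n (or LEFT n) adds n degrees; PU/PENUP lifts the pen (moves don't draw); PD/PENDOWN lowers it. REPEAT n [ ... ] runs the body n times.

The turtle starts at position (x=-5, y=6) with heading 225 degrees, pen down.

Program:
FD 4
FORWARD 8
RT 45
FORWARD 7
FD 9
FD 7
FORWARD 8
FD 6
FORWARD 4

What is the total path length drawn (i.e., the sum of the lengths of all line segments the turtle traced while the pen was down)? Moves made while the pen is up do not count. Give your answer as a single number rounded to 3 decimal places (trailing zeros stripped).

Answer: 53

Derivation:
Executing turtle program step by step:
Start: pos=(-5,6), heading=225, pen down
FD 4: (-5,6) -> (-7.828,3.172) [heading=225, draw]
FD 8: (-7.828,3.172) -> (-13.485,-2.485) [heading=225, draw]
RT 45: heading 225 -> 180
FD 7: (-13.485,-2.485) -> (-20.485,-2.485) [heading=180, draw]
FD 9: (-20.485,-2.485) -> (-29.485,-2.485) [heading=180, draw]
FD 7: (-29.485,-2.485) -> (-36.485,-2.485) [heading=180, draw]
FD 8: (-36.485,-2.485) -> (-44.485,-2.485) [heading=180, draw]
FD 6: (-44.485,-2.485) -> (-50.485,-2.485) [heading=180, draw]
FD 4: (-50.485,-2.485) -> (-54.485,-2.485) [heading=180, draw]
Final: pos=(-54.485,-2.485), heading=180, 8 segment(s) drawn

Segment lengths:
  seg 1: (-5,6) -> (-7.828,3.172), length = 4
  seg 2: (-7.828,3.172) -> (-13.485,-2.485), length = 8
  seg 3: (-13.485,-2.485) -> (-20.485,-2.485), length = 7
  seg 4: (-20.485,-2.485) -> (-29.485,-2.485), length = 9
  seg 5: (-29.485,-2.485) -> (-36.485,-2.485), length = 7
  seg 6: (-36.485,-2.485) -> (-44.485,-2.485), length = 8
  seg 7: (-44.485,-2.485) -> (-50.485,-2.485), length = 6
  seg 8: (-50.485,-2.485) -> (-54.485,-2.485), length = 4
Total = 53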